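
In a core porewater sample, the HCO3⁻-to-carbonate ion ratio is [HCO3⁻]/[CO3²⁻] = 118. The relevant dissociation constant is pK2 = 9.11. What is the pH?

pH = 7.04

From K2 = [H⁺][CO3²⁻]/[HCO3⁻]:  pH = pK2 − log₁₀([HCO3⁻]/[CO3²⁻])
log₁₀(118) = +2.072
pH = 9.11 − (+2.072) = 7.04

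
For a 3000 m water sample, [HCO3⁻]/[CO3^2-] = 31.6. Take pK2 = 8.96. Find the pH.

From K2 = [H⁺][CO3^2-]/[HCO3⁻]:  pH = pK2 − log₁₀([HCO3⁻]/[CO3^2-])
log₁₀(31.6) = +1.500
pH = 8.96 − (+1.500) = 7.46

pH = 7.46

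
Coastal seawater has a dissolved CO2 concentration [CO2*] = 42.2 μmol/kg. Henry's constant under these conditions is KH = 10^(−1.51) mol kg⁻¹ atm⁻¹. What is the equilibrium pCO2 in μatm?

pCO2 = 1370 μatm

KH = 10^(−1.51) = 3.090×10^-2 mol kg⁻¹ atm⁻¹
pCO2 = [CO2*]/KH = 42.2×10^-6 / 3.090×10^-2 = 1.37×10^-3 atm = 1370 μatm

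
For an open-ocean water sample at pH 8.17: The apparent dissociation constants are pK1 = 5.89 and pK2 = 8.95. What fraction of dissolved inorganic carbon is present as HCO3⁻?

α₁ = 1 / (1 + [H⁺]/K1 + K2/[H⁺]) = 1 / (1 + 10^-2.28 + 10^-0.78)
   = 1 / (1 + 0.0052481 + 0.16596) = 1/1.1712 = 0.8538

α₁ = 0.854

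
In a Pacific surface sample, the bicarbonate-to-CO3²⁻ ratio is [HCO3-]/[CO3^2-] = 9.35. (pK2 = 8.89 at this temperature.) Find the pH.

pH = 7.92

From K2 = [H⁺][CO3^2-]/[HCO3-]:  pH = pK2 − log₁₀([HCO3-]/[CO3^2-])
log₁₀(9.35) = +0.971
pH = 8.89 − (+0.971) = 7.92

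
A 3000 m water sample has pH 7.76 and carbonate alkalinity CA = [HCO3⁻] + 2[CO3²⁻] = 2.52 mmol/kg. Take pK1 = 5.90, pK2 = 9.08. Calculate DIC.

DIC = 2.44 mmol/kg

CA = [HCO3⁻] + 2[CO3²⁻] = (α₁ + 2α₂)·DIC
At pH 7.76: [H⁺]/K1 = 10^-1.86 = 0.013804, K2/[H⁺] = 10^-1.32 = 0.047863
α₁ = 1/(1 + 0.013804 + 0.047863) = 1/1.0617 = 0.9419; α₂ = α₁·K2/[H⁺] = 0.04508
α₁ + 2α₂ = 1.0321
DIC = CA / (α₁ + 2α₂) = 2.52 / 1.0321 = 2.44 mmol/kg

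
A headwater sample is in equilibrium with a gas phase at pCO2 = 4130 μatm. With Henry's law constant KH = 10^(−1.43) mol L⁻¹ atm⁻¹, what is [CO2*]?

KH = 10^(−1.43) = 3.715×10^-2 mol L⁻¹ atm⁻¹
[CO2*] = KH · pCO2 = 3.715×10^-2 × 4130×10^-6 atm = 1.53×10^-4 mol/L

[CO2*] = 153 μmol/L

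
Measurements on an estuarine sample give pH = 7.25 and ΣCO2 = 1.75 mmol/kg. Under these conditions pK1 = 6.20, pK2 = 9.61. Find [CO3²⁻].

α₂ = 1 / (1 + [H⁺]/K2 + [H⁺]²/(K1K2)) = 1 / (1 + 10^+2.36 + 10^+1.31)
   = 1 / (1 + 229.09 + 20.417) = 1/250.50 = 0.003992
[CO3²⁻] = α₂ × DIC = 0.003992 × 1.75 = 0.00699 mmol/kg = 6.99 μmol/kg

[CO3²⁻] = 6.99 μmol/kg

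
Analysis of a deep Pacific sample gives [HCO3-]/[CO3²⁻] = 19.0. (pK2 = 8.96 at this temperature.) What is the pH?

From K2 = [H⁺][CO3²⁻]/[HCO3-]:  pH = pK2 − log₁₀([HCO3-]/[CO3²⁻])
log₁₀(19.0) = +1.279
pH = 8.96 − (+1.279) = 7.68

pH = 7.68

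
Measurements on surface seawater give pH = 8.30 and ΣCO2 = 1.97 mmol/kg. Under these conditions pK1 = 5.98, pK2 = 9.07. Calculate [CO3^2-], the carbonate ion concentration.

α₂ = 1 / (1 + [H⁺]/K2 + [H⁺]²/(K1K2)) = 1 / (1 + 10^+0.77 + 10^-1.55)
   = 1 / (1 + 5.8884 + 0.028184) = 1/6.9166 = 0.1446
[CO3²⁻] = α₂ × DIC = 0.1446 × 1.97 = 0.285 mmol/kg

[CO3²⁻] = 0.285 mmol/kg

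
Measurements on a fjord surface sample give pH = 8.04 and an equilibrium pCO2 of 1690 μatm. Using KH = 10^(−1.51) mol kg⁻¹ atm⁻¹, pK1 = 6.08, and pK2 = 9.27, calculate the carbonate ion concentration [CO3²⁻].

[CO3²⁻] = 0.280 mmol/kg

[CO2*] = KH · pCO2 = 10^(−1.51) × 1690×10^-6 = 5.223×10^-5 mol/kg
α₀ = 1/(1 + K1/[H⁺] + K1K2/[H⁺]²) = 1/(1 + 10^+1.96 + 10^+0.73) = 0.01025
DIC = [CO2*]/α₀ = 5.223×10^-5 / 0.01025 = 5.096 mmol/kg
[CO3²⁻] = α₂·DIC; α₂ = 0.05504, so [CO3²⁻] = 0.05504 × 5.096 = 0.280 mmol/kg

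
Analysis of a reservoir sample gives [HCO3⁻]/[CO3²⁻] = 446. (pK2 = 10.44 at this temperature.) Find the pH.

pH = 7.79

From K2 = [H⁺][CO3²⁻]/[HCO3⁻]:  pH = pK2 − log₁₀([HCO3⁻]/[CO3²⁻])
log₁₀(446) = +2.649
pH = 10.44 − (+2.649) = 7.79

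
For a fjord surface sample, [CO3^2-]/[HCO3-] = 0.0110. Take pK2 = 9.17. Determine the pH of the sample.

From K2 = [H⁺][CO3^2-]/[HCO3-]:  pH = pK2 + log₁₀([CO3^2-]/[HCO3-])
log₁₀(0.0110) = -1.959
pH = 9.17 + (-1.959) = 7.21

pH = 7.21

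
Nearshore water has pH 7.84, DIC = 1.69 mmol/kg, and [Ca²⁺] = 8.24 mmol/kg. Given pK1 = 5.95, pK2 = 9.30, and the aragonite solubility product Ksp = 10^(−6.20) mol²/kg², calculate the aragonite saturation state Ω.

Ω = 0.731

α₂ = 1 / (1 + [H⁺]/K2 + [H⁺]²/(K1K2)) = 1 / (1 + 10^+1.46 + 10^-0.43)
   = 1 / (1 + 28.840 + 0.37154) = 1/30.212 = 0.03310
[CO3²⁻] = α₂ × DIC = 0.03310 × 1.69 = 0.05594 mmol/kg
Ksp = 10^(−6.20) = 6.310×10^-7
Ω = [Ca²⁺][CO3²⁻]/Ksp = (8.24×10^-3)(5.594×10^-5) / 6.310×10^-7 = 0.731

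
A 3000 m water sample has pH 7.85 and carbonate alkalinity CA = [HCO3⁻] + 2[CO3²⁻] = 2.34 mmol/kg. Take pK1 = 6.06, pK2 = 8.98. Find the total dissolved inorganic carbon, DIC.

CA = [HCO3⁻] + 2[CO3²⁻] = (α₁ + 2α₂)·DIC
At pH 7.85: [H⁺]/K1 = 10^-1.79 = 0.016218, K2/[H⁺] = 10^-1.13 = 0.074131
α₁ = 1/(1 + 0.016218 + 0.074131) = 1/1.0903 = 0.9171; α₂ = α₁·K2/[H⁺] = 0.06799
α₁ + 2α₂ = 1.0531
DIC = CA / (α₁ + 2α₂) = 2.34 / 1.0531 = 2.22 mmol/kg

DIC = 2.22 mmol/kg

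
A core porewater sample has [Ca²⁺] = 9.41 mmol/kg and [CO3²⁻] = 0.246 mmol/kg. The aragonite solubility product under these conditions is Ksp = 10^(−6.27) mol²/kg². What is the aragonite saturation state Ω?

Ω = 4.31

Ksp = 10^(−6.27) = 5.370×10^-7
Ω = [Ca²⁺][CO3²⁻]/Ksp = (9.41×10^-3)(0.246×10^-3) / 5.370×10^-7 = 4.31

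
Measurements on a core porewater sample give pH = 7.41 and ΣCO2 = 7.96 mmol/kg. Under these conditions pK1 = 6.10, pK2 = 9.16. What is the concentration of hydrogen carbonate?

[HCO3⁻] = 7.46 mmol/kg

α₁ = 1 / (1 + [H⁺]/K1 + K2/[H⁺]) = 1 / (1 + 10^-1.31 + 10^-1.75)
   = 1 / (1 + 0.048978 + 0.017783) = 1/1.0668 = 0.9374
[HCO3⁻] = α₁ × DIC = 0.9374 × 7.96 = 7.46 mmol/kg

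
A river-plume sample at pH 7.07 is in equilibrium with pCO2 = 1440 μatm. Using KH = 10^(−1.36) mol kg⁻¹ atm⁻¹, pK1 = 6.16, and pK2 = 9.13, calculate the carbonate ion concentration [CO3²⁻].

[CO2*] = KH · pCO2 = 10^(−1.36) × 1440×10^-6 = 6.286×10^-5 mol/kg
α₀ = 1/(1 + K1/[H⁺] + K1K2/[H⁺]²) = 1/(1 + 10^+0.91 + 10^-1.15) = 0.1087
DIC = [CO2*]/α₀ = 6.286×10^-5 / 0.1087 = 0.5782 mmol/kg
[CO3²⁻] = α₂·DIC; α₂ = 0.007696, so [CO3²⁻] = 0.007696 × 0.5782 = 0.00445 mmol/kg = 4.45 μmol/kg

[CO3²⁻] = 4.45 μmol/kg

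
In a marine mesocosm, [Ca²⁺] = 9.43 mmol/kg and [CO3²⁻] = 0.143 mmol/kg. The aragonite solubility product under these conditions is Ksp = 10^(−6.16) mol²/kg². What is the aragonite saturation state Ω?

Ω = 1.95

Ksp = 10^(−6.16) = 6.918×10^-7
Ω = [Ca²⁺][CO3²⁻]/Ksp = (9.43×10^-3)(0.143×10^-3) / 6.918×10^-7 = 1.95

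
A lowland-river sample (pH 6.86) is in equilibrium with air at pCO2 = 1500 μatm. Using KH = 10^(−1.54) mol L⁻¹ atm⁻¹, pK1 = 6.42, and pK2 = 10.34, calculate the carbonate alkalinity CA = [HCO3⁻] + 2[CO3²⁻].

[CO2*] = KH · pCO2 = 10^(−1.54) × 1500×10^-6 = 4.326×10^-5 mol/L
α₀ = 1/(1 + K1/[H⁺] + K1K2/[H⁺]²) = 1/(1 + 10^+0.44 + 10^-3.04) = 0.2663
DIC = [CO2*]/α₀ = 4.326×10^-5 / 0.2663 = 0.1624 mmol/L
CA = (α₁ + 2α₂)·DIC = (0.7335 + 2×0.0002429) × 0.1624 = 0.119 mmol/L

CA = 0.119 mmol/L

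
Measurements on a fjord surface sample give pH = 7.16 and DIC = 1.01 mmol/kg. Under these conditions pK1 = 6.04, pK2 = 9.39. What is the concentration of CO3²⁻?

α₂ = 1 / (1 + [H⁺]/K2 + [H⁺]²/(K1K2)) = 1 / (1 + 10^+2.23 + 10^+1.11)
   = 1 / (1 + 169.82 + 12.882) = 1/183.71 = 0.005443
[CO3²⁻] = α₂ × DIC = 0.005443 × 1.01 = 0.00550 mmol/kg = 5.50 μmol/kg

[CO3²⁻] = 5.50 μmol/kg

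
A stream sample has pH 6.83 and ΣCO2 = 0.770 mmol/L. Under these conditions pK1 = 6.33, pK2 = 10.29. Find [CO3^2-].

[CO3²⁻] = 0.203 μmol/L

α₂ = 1 / (1 + [H⁺]/K2 + [H⁺]²/(K1K2)) = 1 / (1 + 10^+3.46 + 10^+2.96)
   = 1 / (1 + 2884.0 + 912.01) = 1/3797.0 = 0.0002634
[CO3²⁻] = α₂ × DIC = 0.0002634 × 0.770 = 0.000203 mmol/L = 0.203 μmol/L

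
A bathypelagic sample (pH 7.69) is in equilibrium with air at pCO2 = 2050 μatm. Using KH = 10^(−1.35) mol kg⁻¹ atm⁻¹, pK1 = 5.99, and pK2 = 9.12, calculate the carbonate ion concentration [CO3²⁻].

[CO2*] = KH · pCO2 = 10^(−1.35) × 2050×10^-6 = 9.157×10^-5 mol/kg
α₀ = 1/(1 + K1/[H⁺] + K1K2/[H⁺]²) = 1/(1 + 10^+1.70 + 10^+0.27) = 0.01887
DIC = [CO2*]/α₀ = 9.157×10^-5 / 0.01887 = 4.851 mmol/kg
[CO3²⁻] = α₂·DIC; α₂ = 0.03515, so [CO3²⁻] = 0.03515 × 4.851 = 0.171 mmol/kg

[CO3²⁻] = 0.171 mmol/kg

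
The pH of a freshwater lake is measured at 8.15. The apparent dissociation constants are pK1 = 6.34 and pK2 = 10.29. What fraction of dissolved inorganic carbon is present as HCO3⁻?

α₁ = 0.978

α₁ = 1 / (1 + [H⁺]/K1 + K2/[H⁺]) = 1 / (1 + 10^-1.81 + 10^-2.14)
   = 1 / (1 + 0.015488 + 0.0072444) = 1/1.0227 = 0.9778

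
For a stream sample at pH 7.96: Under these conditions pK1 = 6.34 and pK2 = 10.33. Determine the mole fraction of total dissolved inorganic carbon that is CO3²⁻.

α₂ = 0.00415

α₂ = 1 / (1 + [H⁺]/K2 + [H⁺]²/(K1K2)) = 1 / (1 + 10^+2.37 + 10^+0.75)
   = 1 / (1 + 234.42 + 5.6234) = 1/241.05 = 0.004149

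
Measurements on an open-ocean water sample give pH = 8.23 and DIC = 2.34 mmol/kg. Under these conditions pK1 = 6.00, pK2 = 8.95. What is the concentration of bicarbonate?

α₁ = 1 / (1 + [H⁺]/K1 + K2/[H⁺]) = 1 / (1 + 10^-2.23 + 10^-0.72)
   = 1 / (1 + 0.0058884 + 0.19055) = 1/1.1964 = 0.8358
[HCO3⁻] = α₁ × DIC = 0.8358 × 2.34 = 1.96 mmol/kg

[HCO3⁻] = 1.96 mmol/kg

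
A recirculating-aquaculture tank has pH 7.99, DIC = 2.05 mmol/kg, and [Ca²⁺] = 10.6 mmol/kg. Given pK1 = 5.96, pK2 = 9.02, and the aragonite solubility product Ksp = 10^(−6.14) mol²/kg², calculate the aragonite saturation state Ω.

α₂ = 1 / (1 + [H⁺]/K2 + [H⁺]²/(K1K2)) = 1 / (1 + 10^+1.03 + 10^-1.00)
   = 1 / (1 + 10.715 + 0.10000) = 1/11.815 = 0.08464
[CO3²⁻] = α₂ × DIC = 0.08464 × 2.05 = 0.1735 mmol/kg
Ksp = 10^(−6.14) = 7.244×10^-7
Ω = [Ca²⁺][CO3²⁻]/Ksp = (10.6×10^-3)(1.735×10^-4) / 7.244×10^-7 = 2.54

Ω = 2.54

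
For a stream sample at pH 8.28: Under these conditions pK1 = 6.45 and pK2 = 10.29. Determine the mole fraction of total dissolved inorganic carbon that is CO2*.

α₀ = 1 / (1 + K1/[H⁺] + K1K2/[H⁺]²) = 1 / (1 + 10^+1.83 + 10^-0.18)
   = 1 / (1 + 67.608 + 0.66069) = 1/69.269 = 0.01444

α₀ = 0.0144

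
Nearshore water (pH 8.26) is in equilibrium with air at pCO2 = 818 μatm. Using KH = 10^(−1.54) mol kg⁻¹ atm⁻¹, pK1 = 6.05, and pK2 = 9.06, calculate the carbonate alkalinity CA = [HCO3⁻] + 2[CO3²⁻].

[CO2*] = KH · pCO2 = 10^(−1.54) × 818×10^-6 = 2.359×10^-5 mol/kg
α₀ = 1/(1 + K1/[H⁺] + K1K2/[H⁺]²) = 1/(1 + 10^+2.21 + 10^+1.41) = 0.005294
DIC = [CO2*]/α₀ = 2.359×10^-5 / 0.005294 = 4.456 mmol/kg
CA = (α₁ + 2α₂)·DIC = (0.8586 + 2×0.1361) × 4.456 = 5.04 mmol/kg

CA = 5.04 mmol/kg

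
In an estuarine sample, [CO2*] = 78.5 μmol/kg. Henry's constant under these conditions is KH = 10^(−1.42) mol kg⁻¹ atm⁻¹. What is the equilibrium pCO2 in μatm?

KH = 10^(−1.42) = 3.802×10^-2 mol kg⁻¹ atm⁻¹
pCO2 = [CO2*]/KH = 78.5×10^-6 / 3.802×10^-2 = 2.06×10^-3 atm = 2060 μatm

pCO2 = 2060 μatm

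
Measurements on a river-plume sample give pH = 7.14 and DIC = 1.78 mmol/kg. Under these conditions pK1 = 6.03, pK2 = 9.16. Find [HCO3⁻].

α₁ = 1 / (1 + [H⁺]/K1 + K2/[H⁺]) = 1 / (1 + 10^-1.11 + 10^-2.02)
   = 1 / (1 + 0.077625 + 0.0095499) = 1/1.0872 = 0.9198
[HCO3⁻] = α₁ × DIC = 0.9198 × 1.78 = 1.64 mmol/kg

[HCO3⁻] = 1.64 mmol/kg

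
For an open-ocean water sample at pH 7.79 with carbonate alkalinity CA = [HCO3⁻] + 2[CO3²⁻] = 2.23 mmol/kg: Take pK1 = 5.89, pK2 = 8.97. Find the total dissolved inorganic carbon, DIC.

DIC = 2.12 mmol/kg

CA = [HCO3⁻] + 2[CO3²⁻] = (α₁ + 2α₂)·DIC
At pH 7.79: [H⁺]/K1 = 10^-1.90 = 0.012589, K2/[H⁺] = 10^-1.18 = 0.066069
α₁ = 1/(1 + 0.012589 + 0.066069) = 1/1.0787 = 0.9271; α₂ = α₁·K2/[H⁺] = 0.06125
α₁ + 2α₂ = 1.0496
DIC = CA / (α₁ + 2α₂) = 2.23 / 1.0496 = 2.12 mmol/kg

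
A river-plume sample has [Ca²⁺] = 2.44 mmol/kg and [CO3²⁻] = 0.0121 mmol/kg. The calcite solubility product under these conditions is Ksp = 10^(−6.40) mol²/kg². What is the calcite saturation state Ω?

Ksp = 10^(−6.40) = 3.981×10^-7
Ω = [Ca²⁺][CO3²⁻]/Ksp = (2.44×10^-3)(0.0121×10^-3) / 3.981×10^-7 = 0.0742

Ω = 0.0742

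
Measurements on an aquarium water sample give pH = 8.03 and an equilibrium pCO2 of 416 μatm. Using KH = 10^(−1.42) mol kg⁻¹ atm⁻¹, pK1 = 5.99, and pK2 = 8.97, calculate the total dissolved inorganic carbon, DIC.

DIC = 1.95 mmol/kg

[CO2*] = KH · pCO2 = 10^(−1.42) × 416×10^-6 = 1.582×10^-5 mol/kg
α₀ = 1/(1 + K1/[H⁺] + K1K2/[H⁺]²) = 1/(1 + 10^+2.04 + 10^+1.10) = 0.008114
DIC = [CO2*]/α₀ = 1.582×10^-5 / 0.008114 = 1.95 mmol/kg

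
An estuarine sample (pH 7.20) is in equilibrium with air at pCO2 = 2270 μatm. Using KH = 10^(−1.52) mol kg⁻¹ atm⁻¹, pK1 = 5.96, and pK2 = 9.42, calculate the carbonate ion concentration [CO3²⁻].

[CO3²⁻] = 7.18 μmol/kg

[CO2*] = KH · pCO2 = 10^(−1.52) × 2270×10^-6 = 6.855×10^-5 mol/kg
α₀ = 1/(1 + K1/[H⁺] + K1K2/[H⁺]²) = 1/(1 + 10^+1.24 + 10^-0.98) = 0.05410
DIC = [CO2*]/α₀ = 6.855×10^-5 / 0.05410 = 1.267 mmol/kg
[CO3²⁻] = α₂·DIC; α₂ = 0.005665, so [CO3²⁻] = 0.005665 × 1.267 = 0.00718 mmol/kg = 7.18 μmol/kg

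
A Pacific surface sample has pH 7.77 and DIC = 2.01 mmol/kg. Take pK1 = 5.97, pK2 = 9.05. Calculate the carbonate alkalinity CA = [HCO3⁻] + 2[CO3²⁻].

CA = [HCO3⁻] + 2[CO3²⁻] = (α₁ + 2α₂)·DIC
At pH 7.77: [H⁺]/K1 = 10^-1.80 = 0.015849, K2/[H⁺] = 10^-1.28 = 0.052481
α₁ = 1/(1 + 0.015849 + 0.052481) = 1/1.0683 = 0.9360; α₂ = α₁·K2/[H⁺] = 0.04912
α₁ + 2α₂ = 1.0343
CA = 1.0343 × 2.01 = 2.08 mmol/kg

CA = 2.08 mmol/kg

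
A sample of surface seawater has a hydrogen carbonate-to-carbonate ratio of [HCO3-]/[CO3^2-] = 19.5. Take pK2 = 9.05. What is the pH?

From K2 = [H⁺][CO3^2-]/[HCO3-]:  pH = pK2 − log₁₀([HCO3-]/[CO3^2-])
log₁₀(19.5) = +1.290
pH = 9.05 − (+1.290) = 7.76

pH = 7.76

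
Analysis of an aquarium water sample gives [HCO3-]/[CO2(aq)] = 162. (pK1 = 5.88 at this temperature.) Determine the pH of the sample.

From K1 = [H⁺][HCO3-]/[CO2(aq)]:  pH = pK1 + log₁₀([HCO3-]/[CO2(aq)])
log₁₀(162) = +2.210
pH = 5.88 + (+2.210) = 8.09

pH = 8.09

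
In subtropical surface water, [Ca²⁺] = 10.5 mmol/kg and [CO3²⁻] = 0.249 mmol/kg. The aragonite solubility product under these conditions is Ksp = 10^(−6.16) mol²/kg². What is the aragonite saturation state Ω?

Ksp = 10^(−6.16) = 6.918×10^-7
Ω = [Ca²⁺][CO3²⁻]/Ksp = (10.5×10^-3)(0.249×10^-3) / 6.918×10^-7 = 3.78

Ω = 3.78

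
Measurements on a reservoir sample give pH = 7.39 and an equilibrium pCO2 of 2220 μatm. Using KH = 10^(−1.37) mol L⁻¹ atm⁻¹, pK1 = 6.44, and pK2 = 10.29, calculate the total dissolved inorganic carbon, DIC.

DIC = 0.940 mmol/L

[CO2*] = KH · pCO2 = 10^(−1.37) × 2220×10^-6 = 9.470×10^-5 mol/L
α₀ = 1/(1 + K1/[H⁺] + K1K2/[H⁺]²) = 1/(1 + 10^+0.95 + 10^-1.95) = 0.1008
DIC = [CO2*]/α₀ = 9.470×10^-5 / 0.1008 = 0.940 mmol/L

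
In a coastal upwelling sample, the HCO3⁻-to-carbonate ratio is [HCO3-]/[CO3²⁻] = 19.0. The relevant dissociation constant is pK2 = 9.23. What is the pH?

From K2 = [H⁺][CO3²⁻]/[HCO3-]:  pH = pK2 − log₁₀([HCO3-]/[CO3²⁻])
log₁₀(19.0) = +1.279
pH = 9.23 − (+1.279) = 7.95

pH = 7.95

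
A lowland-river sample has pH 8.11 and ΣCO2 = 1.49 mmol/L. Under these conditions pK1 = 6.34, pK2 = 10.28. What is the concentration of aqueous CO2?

α₀ = 1 / (1 + K1/[H⁺] + K1K2/[H⁺]²) = 1 / (1 + 10^+1.77 + 10^-0.40)
   = 1 / (1 + 58.884 + 0.39811) = 1/60.282 = 0.01659
[CO2*] = α₀ × DIC = 0.01659 × 1.49 = 0.0247 mmol/L

[CO2*] = 0.0247 mmol/L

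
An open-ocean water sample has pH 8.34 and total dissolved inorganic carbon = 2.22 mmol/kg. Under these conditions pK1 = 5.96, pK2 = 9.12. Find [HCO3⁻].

[HCO3⁻] = 1.90 mmol/kg

α₁ = 1 / (1 + [H⁺]/K1 + K2/[H⁺]) = 1 / (1 + 10^-2.38 + 10^-0.78)
   = 1 / (1 + 0.0041687 + 0.16596) = 1/1.1701 = 0.8546
[HCO3⁻] = α₁ × DIC = 0.8546 × 2.22 = 1.90 mmol/kg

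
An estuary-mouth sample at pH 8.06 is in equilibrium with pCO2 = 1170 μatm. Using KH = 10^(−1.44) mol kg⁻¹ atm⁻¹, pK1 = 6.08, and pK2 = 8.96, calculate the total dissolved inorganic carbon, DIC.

DIC = 4.61 mmol/kg

[CO2*] = KH · pCO2 = 10^(−1.44) × 1170×10^-6 = 4.248×10^-5 mol/kg
α₀ = 1/(1 + K1/[H⁺] + K1K2/[H⁺]²) = 1/(1 + 10^+1.98 + 10^+1.08) = 0.009215
DIC = [CO2*]/α₀ = 4.248×10^-5 / 0.009215 = 4.61 mmol/kg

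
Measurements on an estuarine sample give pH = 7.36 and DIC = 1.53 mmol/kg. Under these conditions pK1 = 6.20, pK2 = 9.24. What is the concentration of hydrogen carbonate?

α₁ = 1 / (1 + [H⁺]/K1 + K2/[H⁺]) = 1 / (1 + 10^-1.16 + 10^-1.88)
   = 1 / (1 + 0.069183 + 0.013183) = 1/1.0824 = 0.9239
[HCO3⁻] = α₁ × DIC = 0.9239 × 1.53 = 1.41 mmol/kg

[HCO3⁻] = 1.41 mmol/kg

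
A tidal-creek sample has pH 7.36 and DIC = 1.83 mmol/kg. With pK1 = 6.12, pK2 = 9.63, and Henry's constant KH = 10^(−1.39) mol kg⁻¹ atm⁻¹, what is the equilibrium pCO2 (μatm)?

α₀ = 1 / (1 + K1/[H⁺] + K1K2/[H⁺]²) = 1 / (1 + 10^+1.24 + 10^-1.03)
   = 1 / (1 + 17.378 + 0.093325) = 1/18.471 = 0.05414
[CO2*] = α₀ × DIC = 0.05414 × 1.83 = 0.09907 mmol/kg
pCO2 = [CO2*]/KH = 9.907×10^-5 / 4.074×10^-2 = 2430 μatm

pCO2 = 2430 μatm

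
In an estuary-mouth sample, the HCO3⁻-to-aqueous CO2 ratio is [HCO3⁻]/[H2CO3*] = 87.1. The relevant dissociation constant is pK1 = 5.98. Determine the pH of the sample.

pH = 7.92

From K1 = [H⁺][HCO3⁻]/[H2CO3*]:  pH = pK1 + log₁₀([HCO3⁻]/[H2CO3*])
log₁₀(87.1) = +1.940
pH = 5.98 + (+1.940) = 7.92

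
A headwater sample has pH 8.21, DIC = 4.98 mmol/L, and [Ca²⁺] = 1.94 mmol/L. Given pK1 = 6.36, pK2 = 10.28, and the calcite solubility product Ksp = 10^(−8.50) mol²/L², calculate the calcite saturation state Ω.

Ω = 25.4

α₂ = 1 / (1 + [H⁺]/K2 + [H⁺]²/(K1K2)) = 1 / (1 + 10^+2.07 + 10^+0.22)
   = 1 / (1 + 117.49 + 1.6596) = 1/120.15 = 0.008323
[CO3²⁻] = α₂ × DIC = 0.008323 × 4.98 = 0.04145 mmol/L
Ksp = 10^(−8.50) = 3.162×10^-9
Ω = [Ca²⁺][CO3²⁻]/Ksp = (1.94×10^-3)(4.145×10^-5) / 3.162×10^-9 = 25.4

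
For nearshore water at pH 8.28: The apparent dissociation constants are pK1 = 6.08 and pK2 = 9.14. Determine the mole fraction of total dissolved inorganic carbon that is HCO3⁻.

α₁ = 1 / (1 + [H⁺]/K1 + K2/[H⁺]) = 1 / (1 + 10^-2.20 + 10^-0.86)
   = 1 / (1 + 0.0063096 + 0.13804) = 1/1.1443 = 0.8739

α₁ = 0.874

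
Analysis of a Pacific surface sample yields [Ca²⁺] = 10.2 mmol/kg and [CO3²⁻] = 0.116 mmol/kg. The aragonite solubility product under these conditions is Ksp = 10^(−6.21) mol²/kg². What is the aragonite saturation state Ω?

Ksp = 10^(−6.21) = 6.166×10^-7
Ω = [Ca²⁺][CO3²⁻]/Ksp = (10.2×10^-3)(0.116×10^-3) / 6.166×10^-7 = 1.92

Ω = 1.92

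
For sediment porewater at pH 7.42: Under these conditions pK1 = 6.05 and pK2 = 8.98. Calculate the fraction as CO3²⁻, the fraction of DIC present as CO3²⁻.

α₂ = 0.0257

α₂ = 1 / (1 + [H⁺]/K2 + [H⁺]²/(K1K2)) = 1 / (1 + 10^+1.56 + 10^+0.19)
   = 1 / (1 + 36.308 + 1.5488) = 1/38.857 = 0.02574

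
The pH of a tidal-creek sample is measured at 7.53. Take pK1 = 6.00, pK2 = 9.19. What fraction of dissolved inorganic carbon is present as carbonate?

α₂ = 0.0208

α₂ = 1 / (1 + [H⁺]/K2 + [H⁺]²/(K1K2)) = 1 / (1 + 10^+1.66 + 10^+0.13)
   = 1 / (1 + 45.709 + 1.3490) = 1/48.058 = 0.02081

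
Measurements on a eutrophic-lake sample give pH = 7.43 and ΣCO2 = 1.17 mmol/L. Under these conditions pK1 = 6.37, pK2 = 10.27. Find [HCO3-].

α₁ = 1 / (1 + [H⁺]/K1 + K2/[H⁺]) = 1 / (1 + 10^-1.06 + 10^-2.84)
   = 1 / (1 + 0.087096 + 0.0014454) = 1/1.0885 = 0.9187
[HCO3⁻] = α₁ × DIC = 0.9187 × 1.17 = 1.07 mmol/L

[HCO3⁻] = 1.07 mmol/L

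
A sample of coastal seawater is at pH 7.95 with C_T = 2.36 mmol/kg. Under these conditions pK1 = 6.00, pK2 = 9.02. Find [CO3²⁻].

[CO3²⁻] = 0.183 mmol/kg

α₂ = 1 / (1 + [H⁺]/K2 + [H⁺]²/(K1K2)) = 1 / (1 + 10^+1.07 + 10^-0.88)
   = 1 / (1 + 11.749 + 0.13183) = 1/12.881 = 0.07763
[CO3²⁻] = α₂ × DIC = 0.07763 × 2.36 = 0.183 mmol/kg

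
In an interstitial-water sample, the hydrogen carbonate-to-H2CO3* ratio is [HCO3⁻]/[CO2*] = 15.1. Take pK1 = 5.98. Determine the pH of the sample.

From K1 = [H⁺][HCO3⁻]/[CO2*]:  pH = pK1 + log₁₀([HCO3⁻]/[CO2*])
log₁₀(15.1) = +1.179
pH = 5.98 + (+1.179) = 7.16

pH = 7.16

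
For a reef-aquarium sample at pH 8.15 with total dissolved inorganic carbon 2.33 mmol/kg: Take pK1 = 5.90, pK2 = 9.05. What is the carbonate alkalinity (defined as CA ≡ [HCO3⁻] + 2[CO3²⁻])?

CA = 2.58 mmol/kg

CA = [HCO3⁻] + 2[CO3²⁻] = (α₁ + 2α₂)·DIC
At pH 8.15: [H⁺]/K1 = 10^-2.25 = 0.0056234, K2/[H⁺] = 10^-0.90 = 0.12589
α₁ = 1/(1 + 0.0056234 + 0.12589) = 1/1.1315 = 0.8838; α₂ = α₁·K2/[H⁺] = 0.1113
α₁ + 2α₂ = 1.1063
CA = 1.1063 × 2.33 = 2.58 mmol/kg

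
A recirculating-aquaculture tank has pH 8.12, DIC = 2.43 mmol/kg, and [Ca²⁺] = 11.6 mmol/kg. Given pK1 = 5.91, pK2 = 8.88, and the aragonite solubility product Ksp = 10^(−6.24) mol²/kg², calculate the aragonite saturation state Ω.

α₂ = 1 / (1 + [H⁺]/K2 + [H⁺]²/(K1K2)) = 1 / (1 + 10^+0.76 + 10^-1.45)
   = 1 / (1 + 5.7544 + 0.035481) = 1/6.7899 = 0.1473
[CO3²⁻] = α₂ × DIC = 0.1473 × 2.43 = 0.3579 mmol/kg
Ksp = 10^(−6.24) = 5.754×10^-7
Ω = [Ca²⁺][CO3²⁻]/Ksp = (11.6×10^-3)(3.579×10^-4) / 5.754×10^-7 = 7.21

Ω = 7.21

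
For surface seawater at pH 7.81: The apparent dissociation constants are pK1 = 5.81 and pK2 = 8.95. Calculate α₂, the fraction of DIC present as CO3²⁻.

α₂ = 1 / (1 + [H⁺]/K2 + [H⁺]²/(K1K2)) = 1 / (1 + 10^+1.14 + 10^-0.86)
   = 1 / (1 + 13.804 + 0.13804) = 1/14.942 = 0.06693

α₂ = 0.0669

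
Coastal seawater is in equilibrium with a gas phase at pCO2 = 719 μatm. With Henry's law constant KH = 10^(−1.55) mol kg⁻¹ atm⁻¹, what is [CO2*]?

KH = 10^(−1.55) = 2.818×10^-2 mol kg⁻¹ atm⁻¹
[CO2*] = KH · pCO2 = 2.818×10^-2 × 719×10^-6 atm = 2.03×10^-5 mol/kg

[CO2*] = 20.3 μmol/kg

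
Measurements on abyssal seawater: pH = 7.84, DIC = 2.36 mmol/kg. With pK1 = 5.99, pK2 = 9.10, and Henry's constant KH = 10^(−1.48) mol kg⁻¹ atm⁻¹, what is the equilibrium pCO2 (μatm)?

pCO2 = 942 μatm

α₀ = 1 / (1 + K1/[H⁺] + K1K2/[H⁺]²) = 1 / (1 + 10^+1.85 + 10^+0.59)
   = 1 / (1 + 70.795 + 3.8905) = 1/75.685 = 0.01321
[CO2*] = α₀ × DIC = 0.01321 × 2.36 = 0.03118 mmol/kg
pCO2 = [CO2*]/KH = 3.118×10^-5 / 3.311×10^-2 = 942 μatm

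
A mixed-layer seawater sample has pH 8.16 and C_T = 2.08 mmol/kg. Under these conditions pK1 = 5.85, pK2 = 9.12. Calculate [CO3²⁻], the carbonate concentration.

α₂ = 1 / (1 + [H⁺]/K2 + [H⁺]²/(K1K2)) = 1 / (1 + 10^+0.96 + 10^-1.35)
   = 1 / (1 + 9.1201 + 0.044668) = 1/10.165 = 0.09838
[CO3²⁻] = α₂ × DIC = 0.09838 × 2.08 = 0.205 mmol/kg

[CO3²⁻] = 0.205 mmol/kg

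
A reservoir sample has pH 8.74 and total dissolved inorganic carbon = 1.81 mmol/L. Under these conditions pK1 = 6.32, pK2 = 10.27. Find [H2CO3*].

α₀ = 1 / (1 + K1/[H⁺] + K1K2/[H⁺]²) = 1 / (1 + 10^+2.42 + 10^+0.89)
   = 1 / (1 + 263.03 + 7.7625) = 1/271.79 = 0.003679
[CO2*] = α₀ × DIC = 0.003679 × 1.81 = 0.00666 mmol/L = 6.66 μmol/L

[CO2*] = 6.66 μmol/L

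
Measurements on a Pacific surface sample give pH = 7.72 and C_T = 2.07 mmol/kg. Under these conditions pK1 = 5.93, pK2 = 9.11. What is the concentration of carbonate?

α₂ = 1 / (1 + [H⁺]/K2 + [H⁺]²/(K1K2)) = 1 / (1 + 10^+1.39 + 10^-0.40)
   = 1 / (1 + 24.547 + 0.39811) = 1/25.945 = 0.03854
[CO3²⁻] = α₂ × DIC = 0.03854 × 2.07 = 0.0798 mmol/kg

[CO3²⁻] = 0.0798 mmol/kg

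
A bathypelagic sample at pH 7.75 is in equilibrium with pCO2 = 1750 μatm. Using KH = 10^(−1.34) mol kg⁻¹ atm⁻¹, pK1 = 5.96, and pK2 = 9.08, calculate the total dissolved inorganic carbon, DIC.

DIC = 5.24 mmol/kg

[CO2*] = KH · pCO2 = 10^(−1.34) × 1750×10^-6 = 7.999×10^-5 mol/kg
α₀ = 1/(1 + K1/[H⁺] + K1K2/[H⁺]²) = 1/(1 + 10^+1.79 + 10^+0.46) = 0.01526
DIC = [CO2*]/α₀ = 7.999×10^-5 / 0.01526 = 5.24 mmol/kg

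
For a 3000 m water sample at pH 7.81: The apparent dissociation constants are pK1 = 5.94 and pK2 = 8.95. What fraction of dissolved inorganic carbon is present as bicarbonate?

α₁ = 1 / (1 + [H⁺]/K1 + K2/[H⁺]) = 1 / (1 + 10^-1.87 + 10^-1.14)
   = 1 / (1 + 0.013490 + 0.072444) = 1/1.0859 = 0.9209

α₁ = 0.921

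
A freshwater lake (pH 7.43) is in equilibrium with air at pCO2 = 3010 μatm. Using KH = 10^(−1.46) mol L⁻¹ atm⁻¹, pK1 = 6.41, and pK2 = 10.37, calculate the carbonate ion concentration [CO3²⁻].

[CO2*] = KH · pCO2 = 10^(−1.46) × 3010×10^-6 = 1.044×10^-4 mol/L
α₀ = 1/(1 + K1/[H⁺] + K1K2/[H⁺]²) = 1/(1 + 10^+1.02 + 10^-1.92) = 0.08708
DIC = [CO2*]/α₀ = 1.044×10^-4 / 0.08708 = 1.198 mmol/L
[CO3²⁻] = α₂·DIC; α₂ = 0.001047, so [CO3²⁻] = 0.001047 × 1.198 = 0.00125 mmol/L = 1.25 μmol/L

[CO3²⁻] = 1.25 μmol/L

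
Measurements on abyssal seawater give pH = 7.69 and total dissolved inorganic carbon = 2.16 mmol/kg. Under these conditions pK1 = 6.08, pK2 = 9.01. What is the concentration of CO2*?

[CO2*] = 0.0494 mmol/kg

α₀ = 1 / (1 + K1/[H⁺] + K1K2/[H⁺]²) = 1 / (1 + 10^+1.61 + 10^+0.29)
   = 1 / (1 + 40.738 + 1.9498) = 1/43.688 = 0.02289
[CO2*] = α₀ × DIC = 0.02289 × 2.16 = 0.0494 mmol/kg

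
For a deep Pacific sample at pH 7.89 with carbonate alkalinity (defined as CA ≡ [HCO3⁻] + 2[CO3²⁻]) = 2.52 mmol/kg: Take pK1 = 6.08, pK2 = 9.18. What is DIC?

DIC = 2.44 mmol/kg

CA = [HCO3⁻] + 2[CO3²⁻] = (α₁ + 2α₂)·DIC
At pH 7.89: [H⁺]/K1 = 10^-1.81 = 0.015488, K2/[H⁺] = 10^-1.29 = 0.051286
α₁ = 1/(1 + 0.015488 + 0.051286) = 1/1.0668 = 0.9374; α₂ = α₁·K2/[H⁺] = 0.04808
α₁ + 2α₂ = 1.0336
DIC = CA / (α₁ + 2α₂) = 2.52 / 1.0336 = 2.44 mmol/kg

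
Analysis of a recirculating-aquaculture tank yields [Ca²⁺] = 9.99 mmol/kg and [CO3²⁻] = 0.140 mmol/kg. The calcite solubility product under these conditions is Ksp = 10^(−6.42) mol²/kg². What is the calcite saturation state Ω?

Ksp = 10^(−6.42) = 3.802×10^-7
Ω = [Ca²⁺][CO3²⁻]/Ksp = (9.99×10^-3)(0.140×10^-3) / 3.802×10^-7 = 3.68

Ω = 3.68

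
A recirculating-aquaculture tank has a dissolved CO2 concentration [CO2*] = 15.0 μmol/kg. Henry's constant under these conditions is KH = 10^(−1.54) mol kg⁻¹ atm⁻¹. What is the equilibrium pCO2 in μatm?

KH = 10^(−1.54) = 2.884×10^-2 mol kg⁻¹ atm⁻¹
pCO2 = [CO2*]/KH = 15.0×10^-6 / 2.884×10^-2 = 5.20×10^-4 atm = 520 μatm

pCO2 = 520 μatm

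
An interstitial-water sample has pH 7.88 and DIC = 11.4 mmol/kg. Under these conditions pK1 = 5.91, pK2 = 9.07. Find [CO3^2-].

[CO3²⁻] = 0.685 mmol/kg

α₂ = 1 / (1 + [H⁺]/K2 + [H⁺]²/(K1K2)) = 1 / (1 + 10^+1.19 + 10^-0.78)
   = 1 / (1 + 15.488 + 0.16596) = 1/16.654 = 0.06005
[CO3²⁻] = α₂ × DIC = 0.06005 × 11.4 = 0.685 mmol/kg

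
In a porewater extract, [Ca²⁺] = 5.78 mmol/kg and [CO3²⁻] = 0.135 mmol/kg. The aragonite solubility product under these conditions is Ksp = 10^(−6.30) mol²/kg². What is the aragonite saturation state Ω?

Ω = 1.56

Ksp = 10^(−6.30) = 5.012×10^-7
Ω = [Ca²⁺][CO3²⁻]/Ksp = (5.78×10^-3)(0.135×10^-3) / 5.012×10^-7 = 1.56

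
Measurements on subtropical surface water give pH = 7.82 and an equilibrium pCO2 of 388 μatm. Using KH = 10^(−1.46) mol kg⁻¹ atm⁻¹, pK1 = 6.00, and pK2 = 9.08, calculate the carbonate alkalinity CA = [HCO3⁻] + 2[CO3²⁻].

[CO2*] = KH · pCO2 = 10^(−1.46) × 388×10^-6 = 1.345×10^-5 mol/kg
α₀ = 1/(1 + K1/[H⁺] + K1K2/[H⁺]²) = 1/(1 + 10^+1.82 + 10^+0.56) = 0.01414
DIC = [CO2*]/α₀ = 1.345×10^-5 / 0.01414 = 0.9512 mmol/kg
CA = (α₁ + 2α₂)·DIC = (0.9345 + 2×0.05135) × 0.9512 = 0.987 mmol/kg

CA = 0.987 mmol/kg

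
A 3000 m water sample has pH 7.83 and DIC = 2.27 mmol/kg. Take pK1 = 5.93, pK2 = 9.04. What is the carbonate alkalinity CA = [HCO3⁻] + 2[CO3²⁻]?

CA = [HCO3⁻] + 2[CO3²⁻] = (α₁ + 2α₂)·DIC
At pH 7.83: [H⁺]/K1 = 10^-1.90 = 0.012589, K2/[H⁺] = 10^-1.21 = 0.061660
α₁ = 1/(1 + 0.012589 + 0.061660) = 1/1.0742 = 0.9309; α₂ = α₁·K2/[H⁺] = 0.05740
α₁ + 2α₂ = 1.0457
CA = 1.0457 × 2.27 = 2.37 mmol/kg

CA = 2.37 mmol/kg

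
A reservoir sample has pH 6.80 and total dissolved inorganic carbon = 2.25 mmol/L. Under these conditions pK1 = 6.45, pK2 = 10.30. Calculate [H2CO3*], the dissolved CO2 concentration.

[CO2*] = 0.695 mmol/L

α₀ = 1 / (1 + K1/[H⁺] + K1K2/[H⁺]²) = 1 / (1 + 10^+0.35 + 10^-3.15)
   = 1 / (1 + 2.2387 + 0.00070795) = 1/3.2394 = 0.3087
[CO2*] = α₀ × DIC = 0.3087 × 2.25 = 0.695 mmol/L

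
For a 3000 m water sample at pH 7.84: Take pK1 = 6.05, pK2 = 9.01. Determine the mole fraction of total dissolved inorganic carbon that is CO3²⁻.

α₂ = 0.0624

α₂ = 1 / (1 + [H⁺]/K2 + [H⁺]²/(K1K2)) = 1 / (1 + 10^+1.17 + 10^-0.62)
   = 1 / (1 + 14.791 + 0.23988) = 1/16.031 = 0.06238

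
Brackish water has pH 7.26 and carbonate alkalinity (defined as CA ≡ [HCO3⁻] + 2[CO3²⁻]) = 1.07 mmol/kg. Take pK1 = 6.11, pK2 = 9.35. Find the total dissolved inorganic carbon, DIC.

DIC = 1.14 mmol/kg

CA = [HCO3⁻] + 2[CO3²⁻] = (α₁ + 2α₂)·DIC
At pH 7.26: [H⁺]/K1 = 10^-1.15 = 0.070795, K2/[H⁺] = 10^-2.09 = 0.0081283
α₁ = 1/(1 + 0.070795 + 0.0081283) = 1/1.0789 = 0.9269; α₂ = α₁·K2/[H⁺] = 0.007534
α₁ + 2α₂ = 0.9419
DIC = CA / (α₁ + 2α₂) = 1.07 / 0.9419 = 1.14 mmol/kg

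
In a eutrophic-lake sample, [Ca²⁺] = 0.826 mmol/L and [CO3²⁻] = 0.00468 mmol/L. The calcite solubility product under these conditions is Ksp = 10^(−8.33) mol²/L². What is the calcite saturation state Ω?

Ω = 0.826

Ksp = 10^(−8.33) = 4.677×10^-9
Ω = [Ca²⁺][CO3²⁻]/Ksp = (0.826×10^-3)(0.00468×10^-3) / 4.677×10^-9 = 0.826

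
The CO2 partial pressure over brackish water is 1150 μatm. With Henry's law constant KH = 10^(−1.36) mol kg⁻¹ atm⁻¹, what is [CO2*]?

KH = 10^(−1.36) = 4.365×10^-2 mol kg⁻¹ atm⁻¹
[CO2*] = KH · pCO2 = 4.365×10^-2 × 1150×10^-6 atm = 5.02×10^-5 mol/kg

[CO2*] = 50.2 μmol/kg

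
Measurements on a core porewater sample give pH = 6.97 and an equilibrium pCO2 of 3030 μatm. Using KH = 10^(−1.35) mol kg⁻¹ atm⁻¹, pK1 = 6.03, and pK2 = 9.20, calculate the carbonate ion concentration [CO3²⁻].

[CO3²⁻] = 6.94 μmol/kg

[CO2*] = KH · pCO2 = 10^(−1.35) × 3030×10^-6 = 1.353×10^-4 mol/kg
α₀ = 1/(1 + K1/[H⁺] + K1K2/[H⁺]²) = 1/(1 + 10^+0.94 + 10^-1.29) = 0.1024
DIC = [CO2*]/α₀ = 1.353×10^-4 / 0.1024 = 1.321 mmol/kg
[CO3²⁻] = α₂·DIC; α₂ = 0.005254, so [CO3²⁻] = 0.005254 × 1.321 = 0.00694 mmol/kg = 6.94 μmol/kg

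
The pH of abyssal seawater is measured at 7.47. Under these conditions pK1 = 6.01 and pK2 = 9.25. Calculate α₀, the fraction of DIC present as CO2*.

α₀ = 1 / (1 + K1/[H⁺] + K1K2/[H⁺]²) = 1 / (1 + 10^+1.46 + 10^-0.32)
   = 1 / (1 + 28.840 + 0.47863) = 1/30.319 = 0.03298

α₀ = 0.0330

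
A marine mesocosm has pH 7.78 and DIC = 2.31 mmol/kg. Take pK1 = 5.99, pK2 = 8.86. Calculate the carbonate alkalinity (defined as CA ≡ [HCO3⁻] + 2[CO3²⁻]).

CA = [HCO3⁻] + 2[CO3²⁻] = (α₁ + 2α₂)·DIC
At pH 7.78: [H⁺]/K1 = 10^-1.79 = 0.016218, K2/[H⁺] = 10^-1.08 = 0.083176
α₁ = 1/(1 + 0.016218 + 0.083176) = 1/1.0994 = 0.9096; α₂ = α₁·K2/[H⁺] = 0.07566
α₁ + 2α₂ = 1.0609
CA = 1.0609 × 2.31 = 2.45 mmol/kg

CA = 2.45 mmol/kg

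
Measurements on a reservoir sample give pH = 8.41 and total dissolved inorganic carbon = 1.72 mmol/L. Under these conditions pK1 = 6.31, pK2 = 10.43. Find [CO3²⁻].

α₂ = 1 / (1 + [H⁺]/K2 + [H⁺]²/(K1K2)) = 1 / (1 + 10^+2.02 + 10^-0.08)
   = 1 / (1 + 104.71 + 0.83176) = 1/106.54 = 0.009386
[CO3²⁻] = α₂ × DIC = 0.009386 × 1.72 = 0.0161 mmol/L = 16.1 μmol/L

[CO3²⁻] = 16.1 μmol/L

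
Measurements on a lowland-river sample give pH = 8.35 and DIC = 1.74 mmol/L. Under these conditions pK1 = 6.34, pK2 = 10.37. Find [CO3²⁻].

α₂ = 1 / (1 + [H⁺]/K2 + [H⁺]²/(K1K2)) = 1 / (1 + 10^+2.02 + 10^+0.01)
   = 1 / (1 + 104.71 + 1.0233) = 1/106.74 = 0.009369
[CO3²⁻] = α₂ × DIC = 0.009369 × 1.74 = 0.0163 mmol/L = 16.3 μmol/L

[CO3²⁻] = 16.3 μmol/L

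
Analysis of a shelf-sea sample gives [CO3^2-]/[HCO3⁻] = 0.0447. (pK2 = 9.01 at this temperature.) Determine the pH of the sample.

pH = 7.66

From K2 = [H⁺][CO3^2-]/[HCO3⁻]:  pH = pK2 + log₁₀([CO3^2-]/[HCO3⁻])
log₁₀(0.0447) = -1.350
pH = 9.01 + (-1.350) = 7.66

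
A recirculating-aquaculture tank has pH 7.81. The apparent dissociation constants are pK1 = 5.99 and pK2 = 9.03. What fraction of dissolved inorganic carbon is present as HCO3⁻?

α₁ = 1 / (1 + [H⁺]/K1 + K2/[H⁺]) = 1 / (1 + 10^-1.82 + 10^-1.22)
   = 1 / (1 + 0.015136 + 0.060256) = 1/1.0754 = 0.9299

α₁ = 0.930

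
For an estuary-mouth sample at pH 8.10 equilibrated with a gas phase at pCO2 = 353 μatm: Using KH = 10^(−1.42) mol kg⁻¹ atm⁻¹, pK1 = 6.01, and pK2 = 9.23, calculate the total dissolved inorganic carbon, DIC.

[CO2*] = KH · pCO2 = 10^(−1.42) × 353×10^-6 = 1.342×10^-5 mol/kg
α₀ = 1/(1 + K1/[H⁺] + K1K2/[H⁺]²) = 1/(1 + 10^+2.09 + 10^+0.96) = 0.007510
DIC = [CO2*]/α₀ = 1.342×10^-5 / 0.007510 = 1.79 mmol/kg

DIC = 1.79 mmol/kg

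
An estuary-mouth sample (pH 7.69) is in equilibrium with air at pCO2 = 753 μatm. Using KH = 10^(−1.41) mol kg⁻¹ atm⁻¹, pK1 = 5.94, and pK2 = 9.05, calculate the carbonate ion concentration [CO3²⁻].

[CO2*] = KH · pCO2 = 10^(−1.41) × 753×10^-6 = 2.930×10^-5 mol/kg
α₀ = 1/(1 + K1/[H⁺] + K1K2/[H⁺]²) = 1/(1 + 10^+1.75 + 10^+0.39) = 0.01675
DIC = [CO2*]/α₀ = 2.930×10^-5 / 0.01675 = 1.749 mmol/kg
[CO3²⁻] = α₂·DIC; α₂ = 0.04113, so [CO3²⁻] = 0.04113 × 1.749 = 0.0719 mmol/kg

[CO3²⁻] = 0.0719 mmol/kg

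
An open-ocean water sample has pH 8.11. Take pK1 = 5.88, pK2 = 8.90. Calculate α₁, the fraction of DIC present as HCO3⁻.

α₁ = 1 / (1 + [H⁺]/K1 + K2/[H⁺]) = 1 / (1 + 10^-2.23 + 10^-0.79)
   = 1 / (1 + 0.0058884 + 0.16218) = 1/1.1681 = 0.8561

α₁ = 0.856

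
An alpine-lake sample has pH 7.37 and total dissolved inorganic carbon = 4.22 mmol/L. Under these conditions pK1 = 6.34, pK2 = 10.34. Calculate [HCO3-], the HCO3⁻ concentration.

[HCO3⁻] = 3.86 mmol/L

α₁ = 1 / (1 + [H⁺]/K1 + K2/[H⁺]) = 1 / (1 + 10^-1.03 + 10^-2.97)
   = 1 / (1 + 0.093325 + 0.0010715) = 1/1.0944 = 0.9137
[HCO3⁻] = α₁ × DIC = 0.9137 × 4.22 = 3.86 mmol/L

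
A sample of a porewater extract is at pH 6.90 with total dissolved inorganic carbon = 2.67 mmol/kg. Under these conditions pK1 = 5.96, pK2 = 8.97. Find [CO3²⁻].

α₂ = 1 / (1 + [H⁺]/K2 + [H⁺]²/(K1K2)) = 1 / (1 + 10^+2.07 + 10^+1.13)
   = 1 / (1 + 117.49 + 13.490) = 1/131.98 = 0.007577
[CO3²⁻] = α₂ × DIC = 0.007577 × 2.67 = 0.0202 mmol/kg

[CO3²⁻] = 0.0202 mmol/kg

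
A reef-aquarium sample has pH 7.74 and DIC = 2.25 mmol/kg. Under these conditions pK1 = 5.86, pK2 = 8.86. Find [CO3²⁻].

α₂ = 1 / (1 + [H⁺]/K2 + [H⁺]²/(K1K2)) = 1 / (1 + 10^+1.12 + 10^-0.76)
   = 1 / (1 + 13.183 + 0.17378) = 1/14.356 = 0.06966
[CO3²⁻] = α₂ × DIC = 0.06966 × 2.25 = 0.157 mmol/kg

[CO3²⁻] = 0.157 mmol/kg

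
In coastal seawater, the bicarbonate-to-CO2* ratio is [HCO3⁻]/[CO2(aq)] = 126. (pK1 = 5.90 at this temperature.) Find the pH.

From K1 = [H⁺][HCO3⁻]/[CO2(aq)]:  pH = pK1 + log₁₀([HCO3⁻]/[CO2(aq)])
log₁₀(126) = +2.100
pH = 5.90 + (+2.100) = 8.00

pH = 8.00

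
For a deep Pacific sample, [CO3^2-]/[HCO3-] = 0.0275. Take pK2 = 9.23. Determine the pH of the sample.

pH = 7.67

From K2 = [H⁺][CO3^2-]/[HCO3-]:  pH = pK2 + log₁₀([CO3^2-]/[HCO3-])
log₁₀(0.0275) = -1.561
pH = 9.23 + (-1.561) = 7.67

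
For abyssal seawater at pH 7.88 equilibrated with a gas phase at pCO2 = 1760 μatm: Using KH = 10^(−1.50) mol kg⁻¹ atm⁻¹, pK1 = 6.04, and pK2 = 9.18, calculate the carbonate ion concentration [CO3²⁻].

[CO2*] = KH · pCO2 = 10^(−1.50) × 1760×10^-6 = 5.566×10^-5 mol/kg
α₀ = 1/(1 + K1/[H⁺] + K1K2/[H⁺]²) = 1/(1 + 10^+1.84 + 10^+0.54) = 0.01358
DIC = [CO2*]/α₀ = 5.566×10^-5 / 0.01358 = 4.099 mmol/kg
[CO3²⁻] = α₂·DIC; α₂ = 0.04708, so [CO3²⁻] = 0.04708 × 4.099 = 0.193 mmol/kg

[CO3²⁻] = 0.193 mmol/kg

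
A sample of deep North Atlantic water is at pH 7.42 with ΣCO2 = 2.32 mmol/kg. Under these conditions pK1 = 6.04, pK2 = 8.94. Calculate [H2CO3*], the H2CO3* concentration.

α₀ = 1 / (1 + K1/[H⁺] + K1K2/[H⁺]²) = 1 / (1 + 10^+1.38 + 10^-0.14)
   = 1 / (1 + 23.988 + 0.72444) = 1/25.713 = 0.03889
[CO2*] = α₀ × DIC = 0.03889 × 2.32 = 0.0902 mmol/kg

[CO2*] = 0.0902 mmol/kg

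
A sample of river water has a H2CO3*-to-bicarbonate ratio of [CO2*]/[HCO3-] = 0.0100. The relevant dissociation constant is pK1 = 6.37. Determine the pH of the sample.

pH = 8.37

From K1 = [H⁺][HCO3-]/[CO2*]:  pH = pK1 − log₁₀([CO2*]/[HCO3-])
log₁₀(0.0100) = -2.000
pH = 6.37 − (-2.000) = 8.37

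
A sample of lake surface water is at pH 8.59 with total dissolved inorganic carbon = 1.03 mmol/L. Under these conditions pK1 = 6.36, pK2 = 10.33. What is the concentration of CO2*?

[CO2*] = 5.92 μmol/L

α₀ = 1 / (1 + K1/[H⁺] + K1K2/[H⁺]²) = 1 / (1 + 10^+2.23 + 10^+0.49)
   = 1 / (1 + 169.82 + 3.0903) = 1/173.91 = 0.005750
[CO2*] = α₀ × DIC = 0.005750 × 1.03 = 0.00592 mmol/L = 5.92 μmol/L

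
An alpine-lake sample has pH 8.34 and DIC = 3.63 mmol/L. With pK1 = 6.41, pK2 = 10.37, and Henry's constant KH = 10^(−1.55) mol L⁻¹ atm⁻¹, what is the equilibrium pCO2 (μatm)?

α₀ = 1 / (1 + K1/[H⁺] + K1K2/[H⁺]²) = 1 / (1 + 10^+1.93 + 10^-0.10)
   = 1 / (1 + 85.114 + 0.79433) = 1/86.908 = 0.01151
[CO2*] = α₀ × DIC = 0.01151 × 3.63 = 0.04177 mmol/L
pCO2 = [CO2*]/KH = 4.177×10^-5 / 2.818×10^-2 = 1480 μatm

pCO2 = 1480 μatm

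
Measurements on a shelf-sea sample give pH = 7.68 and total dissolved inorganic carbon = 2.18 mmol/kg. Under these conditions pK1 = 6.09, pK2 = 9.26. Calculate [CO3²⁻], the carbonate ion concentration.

α₂ = 1 / (1 + [H⁺]/K2 + [H⁺]²/(K1K2)) = 1 / (1 + 10^+1.58 + 10^-0.01)
   = 1 / (1 + 38.019 + 0.97724) = 1/39.996 = 0.02500
[CO3²⁻] = α₂ × DIC = 0.02500 × 2.18 = 0.0545 mmol/kg

[CO3²⁻] = 0.0545 mmol/kg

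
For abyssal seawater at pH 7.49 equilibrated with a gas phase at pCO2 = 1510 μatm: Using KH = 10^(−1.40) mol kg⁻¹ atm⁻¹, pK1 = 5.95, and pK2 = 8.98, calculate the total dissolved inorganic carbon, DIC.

DIC = 2.21 mmol/kg

[CO2*] = KH · pCO2 = 10^(−1.40) × 1510×10^-6 = 6.011×10^-5 mol/kg
α₀ = 1/(1 + K1/[H⁺] + K1K2/[H⁺]²) = 1/(1 + 10^+1.54 + 10^+0.05) = 0.02718
DIC = [CO2*]/α₀ = 6.011×10^-5 / 0.02718 = 2.21 mmol/kg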